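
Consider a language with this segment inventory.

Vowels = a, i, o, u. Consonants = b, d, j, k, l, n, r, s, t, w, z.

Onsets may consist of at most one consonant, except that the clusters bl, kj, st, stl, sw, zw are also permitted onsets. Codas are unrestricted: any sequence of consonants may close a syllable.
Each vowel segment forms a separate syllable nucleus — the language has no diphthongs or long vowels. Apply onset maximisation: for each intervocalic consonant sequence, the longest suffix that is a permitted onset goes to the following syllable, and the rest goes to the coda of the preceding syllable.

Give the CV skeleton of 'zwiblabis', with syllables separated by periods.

The vowels are i, a, i — 3 nuclei, so 3 syllables.
Between /i/ (V1) and /a/ (V2): /bl/ — entire cluster is a permitted onset → onset /bl/, coda ∅.
Between /a/ (V2) and /i/ (V3): /b/ is a single consonant, so it becomes the next onset.
Result: zwi.bla.bis.
Mapping each syllable to C/V: /zwi/ → CCV, /bla/ → CCV, /bis/ → CVC.

CCV.CCV.CVC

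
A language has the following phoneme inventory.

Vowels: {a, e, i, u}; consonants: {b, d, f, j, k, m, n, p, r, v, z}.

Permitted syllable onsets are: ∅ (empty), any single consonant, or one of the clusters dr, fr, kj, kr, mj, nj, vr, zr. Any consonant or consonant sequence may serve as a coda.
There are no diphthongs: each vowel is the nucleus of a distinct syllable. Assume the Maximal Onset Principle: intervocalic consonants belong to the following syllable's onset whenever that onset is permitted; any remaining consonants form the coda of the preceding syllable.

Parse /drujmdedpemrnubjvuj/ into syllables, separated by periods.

Vowels present: u, e, e, u, u; each is a nucleus, giving 5 syllables.
Between /u/ (V1) and /e/ (V2): cluster /jmd/ — the longest permitted-onset suffix is /d/; onset = /d/, preceding coda = /jm/.
Between /e/ (V2) and /e/ (V3): /dp/ — longest licit onset from the right is /p/, leaving /d/ as coda.
Between /e/ (V3) and /u/ (V4): /mrn/ splits as /mr/ + /n/ (/n/ is the longest suffix that is a licit onset).
Between /u/ (V4) and /u/ (V5): /bjv/; trying suffixes from longest down, /v/ is the first permitted one, so coda /bj/ | onset /v/.

drujm.ded.pemr.nubj.vuj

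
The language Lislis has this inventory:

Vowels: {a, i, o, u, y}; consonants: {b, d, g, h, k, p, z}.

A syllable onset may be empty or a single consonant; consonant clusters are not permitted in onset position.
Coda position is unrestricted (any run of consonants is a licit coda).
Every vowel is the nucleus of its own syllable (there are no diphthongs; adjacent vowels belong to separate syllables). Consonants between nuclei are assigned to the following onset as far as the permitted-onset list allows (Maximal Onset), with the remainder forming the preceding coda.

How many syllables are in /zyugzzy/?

The vowels are y, u, y — 3 nuclei, so 3 syllables.

3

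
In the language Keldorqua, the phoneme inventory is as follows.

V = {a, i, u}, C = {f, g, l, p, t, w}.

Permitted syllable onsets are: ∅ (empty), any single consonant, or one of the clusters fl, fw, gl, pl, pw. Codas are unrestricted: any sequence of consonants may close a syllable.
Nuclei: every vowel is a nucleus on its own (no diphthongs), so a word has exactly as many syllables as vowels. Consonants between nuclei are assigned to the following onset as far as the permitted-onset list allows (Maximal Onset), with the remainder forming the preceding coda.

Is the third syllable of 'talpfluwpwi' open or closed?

Nuclei (vowels): a, u, i → 3 syllables.
σ1/σ2 boundary: /lpfl/; trying suffixes from longest down, /fl/ is the first permitted one, so coda /lp/ | onset /fl/.
σ2/σ3 boundary: /wpw/; trying suffixes from longest down, /pw/ is the first permitted one, so coda /w/ | onset /pw/.
So the parse is talp.fluw.pwi.
Syllable 3 is /pwi/; it ends in its nucleus with no coda, so it is open.

open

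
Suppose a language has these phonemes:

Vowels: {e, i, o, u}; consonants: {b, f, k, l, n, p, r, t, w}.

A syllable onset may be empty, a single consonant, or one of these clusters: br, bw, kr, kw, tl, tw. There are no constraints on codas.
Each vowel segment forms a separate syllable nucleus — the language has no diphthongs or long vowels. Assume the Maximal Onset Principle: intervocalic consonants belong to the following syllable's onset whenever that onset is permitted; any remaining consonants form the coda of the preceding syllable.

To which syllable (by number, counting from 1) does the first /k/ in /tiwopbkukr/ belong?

Nuclei (vowels): i, o, u → 3 syllables.
/i…o/ gap (V1→V2): /w/ is a single consonant, so it becomes the next onset.
/o…u/ gap (V2→V3): cluster /pbk/ — the longest permitted-onset suffix is /k/; onset = /k/, preceding coda = /pb/.
Syllabification: ti.wopb.kukr.
The first /k/ is in the onset of syllable 3 (/kukr/).

3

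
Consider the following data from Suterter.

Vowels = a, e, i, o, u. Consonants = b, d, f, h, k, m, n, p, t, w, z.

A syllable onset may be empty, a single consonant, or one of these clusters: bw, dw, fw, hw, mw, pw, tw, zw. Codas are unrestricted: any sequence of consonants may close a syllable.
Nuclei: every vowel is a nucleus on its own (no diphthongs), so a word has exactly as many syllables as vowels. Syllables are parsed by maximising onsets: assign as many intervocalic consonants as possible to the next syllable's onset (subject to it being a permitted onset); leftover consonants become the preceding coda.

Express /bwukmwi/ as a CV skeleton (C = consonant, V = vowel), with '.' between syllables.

CCVC.CCV

Vowels present: u, i; each is a nucleus, giving 2 syllables.
σ1/σ2 boundary: /kmw/; trying suffixes from longest down, /mw/ is the first permitted one, so coda /k/ | onset /mw/.
Putting it together: bwuk.mwi.
Mapping each syllable to C/V: /bwuk/ → CCVC, /mwi/ → CCV.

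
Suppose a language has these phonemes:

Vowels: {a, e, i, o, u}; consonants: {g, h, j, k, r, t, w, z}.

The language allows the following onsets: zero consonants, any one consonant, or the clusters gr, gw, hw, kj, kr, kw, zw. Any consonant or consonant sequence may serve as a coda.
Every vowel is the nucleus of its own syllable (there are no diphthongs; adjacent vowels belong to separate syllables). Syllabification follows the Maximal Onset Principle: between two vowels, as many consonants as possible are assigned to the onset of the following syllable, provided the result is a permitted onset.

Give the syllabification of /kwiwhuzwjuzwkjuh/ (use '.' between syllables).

The vowels are i, u, u, u — 4 nuclei, so 4 syllables.
σ1/σ2 boundary: cluster /wh/ — the longest permitted-onset suffix is /h/; onset = /h/, preceding coda = /w/.
σ2/σ3 boundary: /zwj/ — longest licit onset from the right is /j/, leaving /zw/ as coda.
σ3/σ4 boundary: cluster /zwkj/ — the longest permitted-onset suffix is /kj/; onset = /kj/, preceding coda = /zw/.

kwiw.huzw.juzw.kjuh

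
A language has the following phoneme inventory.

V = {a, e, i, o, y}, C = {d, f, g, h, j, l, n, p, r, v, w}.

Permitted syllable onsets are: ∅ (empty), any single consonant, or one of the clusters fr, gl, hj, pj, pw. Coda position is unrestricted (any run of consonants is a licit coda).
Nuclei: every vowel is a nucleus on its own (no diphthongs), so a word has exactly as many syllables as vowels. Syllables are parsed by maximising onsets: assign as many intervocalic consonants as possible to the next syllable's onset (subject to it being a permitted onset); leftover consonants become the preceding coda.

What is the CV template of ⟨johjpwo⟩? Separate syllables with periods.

Nuclei (vowels): o, o → 2 syllables.
/o…o/ gap (V1→V2): /hjpw/ — longest licit onset from the right is /pw/, leaving /hj/ as coda.
Syllabification: johj.pwo.
Mapping each syllable to C/V: /johj/ → CVCC, /pwo/ → CCV.

CVCC.CCV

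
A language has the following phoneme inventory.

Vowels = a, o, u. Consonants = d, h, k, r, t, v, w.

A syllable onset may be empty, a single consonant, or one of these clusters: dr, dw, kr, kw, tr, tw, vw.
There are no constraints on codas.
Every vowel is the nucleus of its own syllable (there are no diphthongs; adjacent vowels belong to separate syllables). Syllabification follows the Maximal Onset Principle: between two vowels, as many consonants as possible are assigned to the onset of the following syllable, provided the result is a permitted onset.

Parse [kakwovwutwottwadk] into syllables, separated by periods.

Nuclei (vowels): a, o, u, o, a → 5 syllables.
σ1/σ2 boundary: /kw/ is a licit onset in full, so it all attaches to the next syllable.
σ2/σ3 boundary: /vw/ — entire cluster is a permitted onset → onset /vw/, coda ∅.
σ3/σ4 boundary: /tw/ — entire cluster is a permitted onset → onset /tw/, coda ∅.
σ4/σ5 boundary: cluster /ttw/ — the longest permitted-onset suffix is /tw/; onset = /tw/, preceding coda = /t/.

ka.kwo.vwu.twot.twadk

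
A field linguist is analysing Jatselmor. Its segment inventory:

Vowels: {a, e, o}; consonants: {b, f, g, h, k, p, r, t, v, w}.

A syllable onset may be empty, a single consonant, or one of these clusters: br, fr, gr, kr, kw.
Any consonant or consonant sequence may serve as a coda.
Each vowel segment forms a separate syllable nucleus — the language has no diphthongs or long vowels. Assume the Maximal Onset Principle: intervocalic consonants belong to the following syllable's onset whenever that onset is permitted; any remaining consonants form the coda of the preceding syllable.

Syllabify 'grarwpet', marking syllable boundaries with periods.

Vowels present: a, e; each is a nucleus, giving 2 syllables.
σ1/σ2 boundary: /rwp/; trying suffixes from longest down, /p/ is the first permitted one, so coda /rw/ | onset /p/.

grarw.pet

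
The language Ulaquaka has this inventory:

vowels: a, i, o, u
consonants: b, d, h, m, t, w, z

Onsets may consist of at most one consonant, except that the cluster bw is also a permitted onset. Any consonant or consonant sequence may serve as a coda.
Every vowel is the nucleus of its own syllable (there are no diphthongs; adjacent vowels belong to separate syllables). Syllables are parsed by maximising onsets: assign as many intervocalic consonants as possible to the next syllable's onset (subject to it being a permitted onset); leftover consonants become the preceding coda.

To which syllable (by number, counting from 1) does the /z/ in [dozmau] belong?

1

Nuclei (vowels): o, a, u → 3 syllables.
/o…a/ gap (V1→V2): cluster /zm/ — the longest permitted-onset suffix is /m/; onset = /m/, preceding coda = /z/.
/a…u/ gap (V2→V3): no consonants, so the boundary falls immediately after /a/.
Syllabification: doz.ma.u.
The /z/ is in the coda of syllable 1 (/doz/).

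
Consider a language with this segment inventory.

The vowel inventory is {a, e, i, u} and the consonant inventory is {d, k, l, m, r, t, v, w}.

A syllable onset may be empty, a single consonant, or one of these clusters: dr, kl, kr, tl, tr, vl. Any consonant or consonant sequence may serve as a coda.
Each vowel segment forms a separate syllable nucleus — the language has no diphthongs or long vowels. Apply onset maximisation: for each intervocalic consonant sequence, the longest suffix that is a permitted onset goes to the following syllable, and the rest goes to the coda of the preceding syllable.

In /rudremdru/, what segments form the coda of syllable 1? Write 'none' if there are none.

The vowels are u, e, u — 3 nuclei, so 3 syllables.
Between /u/ (V1) and /e/ (V2): /dr/ — entire cluster is a permitted onset → onset /dr/, coda ∅.
Between /e/ (V2) and /u/ (V3): /mdr/ splits as /m/ + /dr/ (/dr/ is the longest suffix that is a licit onset).
Result: ru.drem.dru.
Syllable 1 is /ru/: onset /r/, nucleus /u/, coda ∅.

none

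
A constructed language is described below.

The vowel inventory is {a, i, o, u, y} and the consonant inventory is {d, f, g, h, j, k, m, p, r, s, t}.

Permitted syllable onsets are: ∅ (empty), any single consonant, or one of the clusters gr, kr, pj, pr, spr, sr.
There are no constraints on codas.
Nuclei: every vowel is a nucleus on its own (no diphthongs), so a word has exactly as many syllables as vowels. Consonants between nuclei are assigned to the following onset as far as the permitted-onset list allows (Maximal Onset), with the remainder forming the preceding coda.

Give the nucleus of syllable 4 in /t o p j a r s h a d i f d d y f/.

Vowels present: o, a, a, i, y; each is a nucleus, giving 5 syllables.
The fourth nucleus (vowel 4 from the left) is /i/.

i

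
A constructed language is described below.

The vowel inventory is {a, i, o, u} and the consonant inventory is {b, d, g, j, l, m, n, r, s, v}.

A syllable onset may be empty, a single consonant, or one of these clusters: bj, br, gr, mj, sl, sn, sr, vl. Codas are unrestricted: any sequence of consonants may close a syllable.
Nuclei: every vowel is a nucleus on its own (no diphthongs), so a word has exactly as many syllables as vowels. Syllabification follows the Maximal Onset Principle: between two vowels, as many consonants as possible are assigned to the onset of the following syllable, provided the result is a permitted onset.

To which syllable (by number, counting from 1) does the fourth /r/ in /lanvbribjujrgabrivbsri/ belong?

Vowels present: a, i, u, a, i, i; each is a nucleus, giving 6 syllables.
V1 /a/ – V2 /i/: /nvbr/; trying suffixes from longest down, /br/ is the first permitted one, so coda /nv/ | onset /br/.
V2 /i/ – V3 /u/: /bj/ is a licit onset in full, so it all attaches to the next syllable.
V3 /u/ – V4 /a/: cluster /jrg/ — the longest permitted-onset suffix is /g/; onset = /g/, preceding coda = /jr/.
V4 /a/ – V5 /i/: /br/ is a licit onset in full, so it all attaches to the next syllable.
V5 /i/ – V6 /i/: cluster /vbsr/ — the longest permitted-onset suffix is /sr/; onset = /sr/, preceding coda = /vb/.
Result: lanv.bri.bjujr.ga.brivb.sri.
The fourth /r/ is in the onset of syllable 6 (/sri/).

6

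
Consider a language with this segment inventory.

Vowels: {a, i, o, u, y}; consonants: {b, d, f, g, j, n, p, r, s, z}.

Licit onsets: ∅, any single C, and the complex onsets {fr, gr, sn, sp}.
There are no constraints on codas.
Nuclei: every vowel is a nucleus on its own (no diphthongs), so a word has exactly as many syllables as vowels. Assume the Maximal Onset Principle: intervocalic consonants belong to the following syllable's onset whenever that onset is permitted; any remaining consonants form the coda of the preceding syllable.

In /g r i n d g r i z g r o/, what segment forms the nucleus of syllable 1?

Vowels present: i, i, o; each is a nucleus, giving 3 syllables.
The first nucleus (vowel 1 from the left) is /i/.

i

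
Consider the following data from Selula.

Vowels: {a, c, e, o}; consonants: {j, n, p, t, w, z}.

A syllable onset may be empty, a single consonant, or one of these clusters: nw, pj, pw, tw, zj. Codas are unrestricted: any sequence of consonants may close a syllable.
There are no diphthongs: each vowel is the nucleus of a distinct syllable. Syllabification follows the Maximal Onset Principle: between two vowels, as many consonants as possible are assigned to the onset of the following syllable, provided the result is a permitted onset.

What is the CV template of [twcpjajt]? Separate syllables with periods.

CCV.CCVCC

Vowels present: c, a; each is a nucleus, giving 2 syllables.
σ1/σ2 boundary: /pj/ — entire cluster is a permitted onset → onset /pj/, coda ∅.
Result: twc.pjajt.
Mapping each syllable to C/V: /twc/ → CCV, /pjajt/ → CCVCC.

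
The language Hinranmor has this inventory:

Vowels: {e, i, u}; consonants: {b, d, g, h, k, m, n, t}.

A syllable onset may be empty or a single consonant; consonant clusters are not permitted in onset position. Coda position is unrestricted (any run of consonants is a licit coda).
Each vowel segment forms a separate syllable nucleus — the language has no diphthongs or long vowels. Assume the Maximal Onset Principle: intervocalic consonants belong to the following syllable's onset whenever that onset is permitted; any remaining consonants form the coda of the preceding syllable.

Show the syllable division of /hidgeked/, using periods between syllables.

Nuclei (vowels): i, e, e → 3 syllables.
V1 /i/ – V2 /e/: /dg/; trying suffixes from longest down, /g/ is the first permitted one, so coda /d/ | onset /g/.
V2 /e/ – V3 /e/: /k/ is a single consonant, so it becomes the next onset.

hid.ge.ked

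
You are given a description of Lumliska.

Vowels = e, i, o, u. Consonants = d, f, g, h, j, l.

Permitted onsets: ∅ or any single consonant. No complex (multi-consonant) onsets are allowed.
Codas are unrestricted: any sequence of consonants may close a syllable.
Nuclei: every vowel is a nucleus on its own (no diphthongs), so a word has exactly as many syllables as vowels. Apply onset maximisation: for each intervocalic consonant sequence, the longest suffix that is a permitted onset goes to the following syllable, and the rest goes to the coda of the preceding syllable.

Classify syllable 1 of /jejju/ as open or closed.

Vowels present: e, u; each is a nucleus, giving 2 syllables.
Between /e/ (V1) and /u/ (V2): /jj/; trying suffixes from longest down, /j/ is the first permitted one, so coda /j/ | onset /j/.
Result: jej.ju.
Syllable 1 is /jej/ with coda /j/, so it is closed.

closed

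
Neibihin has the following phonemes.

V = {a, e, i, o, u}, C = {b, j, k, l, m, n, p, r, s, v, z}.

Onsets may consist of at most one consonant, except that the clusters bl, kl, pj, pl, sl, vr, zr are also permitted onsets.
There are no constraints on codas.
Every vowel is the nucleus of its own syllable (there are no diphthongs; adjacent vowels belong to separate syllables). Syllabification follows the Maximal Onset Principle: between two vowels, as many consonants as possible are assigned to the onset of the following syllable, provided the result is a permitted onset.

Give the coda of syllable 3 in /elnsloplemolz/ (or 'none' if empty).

none

Nuclei (vowels): e, o, e, o → 4 syllables.
V1 /e/ – V2 /o/: /lnsl/ — longest licit onset from the right is /sl/, leaving /ln/ as coda.
V2 /o/ – V3 /e/: cluster /pl/ — /pl/ is itself a permitted onset, so the whole cluster goes right; preceding coda = ∅.
V3 /e/ – V4 /o/: /m/ is a single consonant, so it becomes the next onset.
Result: eln.slo.ple.molz.
Syllable 3 is /ple/: onset /pl/, nucleus /e/, coda ∅.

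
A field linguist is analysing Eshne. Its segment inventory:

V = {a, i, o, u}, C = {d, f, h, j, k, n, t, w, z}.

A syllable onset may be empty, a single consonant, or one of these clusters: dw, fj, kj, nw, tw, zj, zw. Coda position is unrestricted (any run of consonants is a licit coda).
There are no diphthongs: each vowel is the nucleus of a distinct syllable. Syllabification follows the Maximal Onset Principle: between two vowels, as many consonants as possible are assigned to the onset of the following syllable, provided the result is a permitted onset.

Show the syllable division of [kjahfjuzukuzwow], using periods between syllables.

Nuclei (vowels): a, u, u, u, o → 5 syllables.
V1 /a/ – V2 /u/: /hfj/ splits as /h/ + /fj/ (/fj/ is the longest suffix that is a licit onset).
V2 /u/ – V3 /u/: just /z/ — single C goes to the following onset.
V3 /u/ – V4 /u/: /k/ is a single consonant, so it becomes the next onset.
V4 /u/ – V5 /o/: cluster /zw/ — /zw/ is itself a permitted onset, so the whole cluster goes right; preceding coda = ∅.

kjah.fju.zu.ku.zwow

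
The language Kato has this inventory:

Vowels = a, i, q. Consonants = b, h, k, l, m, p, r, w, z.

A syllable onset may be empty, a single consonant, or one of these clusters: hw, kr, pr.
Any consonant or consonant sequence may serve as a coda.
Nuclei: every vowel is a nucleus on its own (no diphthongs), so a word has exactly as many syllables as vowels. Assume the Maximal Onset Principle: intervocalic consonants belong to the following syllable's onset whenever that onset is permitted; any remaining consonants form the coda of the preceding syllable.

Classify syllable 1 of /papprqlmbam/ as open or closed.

closed

Vowels present: a, q, a; each is a nucleus, giving 3 syllables.
Between /a/ (V1) and /q/ (V2): /ppr/; trying suffixes from longest down, /pr/ is the first permitted one, so coda /p/ | onset /pr/.
Between /q/ (V2) and /a/ (V3): /lmb/ — longest licit onset from the right is /b/, leaving /lm/ as coda.
Syllabification: pap.prqlm.bam.
Syllable 1 is /pap/ with coda /p/, so it is closed.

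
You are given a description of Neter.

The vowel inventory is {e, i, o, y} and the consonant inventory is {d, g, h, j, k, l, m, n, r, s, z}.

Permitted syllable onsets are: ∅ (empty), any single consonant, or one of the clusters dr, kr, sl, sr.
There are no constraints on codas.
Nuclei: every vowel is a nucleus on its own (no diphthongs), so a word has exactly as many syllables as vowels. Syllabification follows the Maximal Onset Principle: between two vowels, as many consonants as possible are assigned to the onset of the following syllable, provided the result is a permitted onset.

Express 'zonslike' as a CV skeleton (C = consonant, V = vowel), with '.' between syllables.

CVC.CCV.CV

Nuclei (vowels): o, i, e → 3 syllables.
σ1/σ2 boundary: /nsl/; trying suffixes from longest down, /sl/ is the first permitted one, so coda /n/ | onset /sl/.
σ2/σ3 boundary: /k/ → onset of the next syllable (single consonants are always licit onsets).
Result: zon.sli.ke.
Mapping each syllable to C/V: /zon/ → CVC, /sli/ → CCV, /ke/ → CV.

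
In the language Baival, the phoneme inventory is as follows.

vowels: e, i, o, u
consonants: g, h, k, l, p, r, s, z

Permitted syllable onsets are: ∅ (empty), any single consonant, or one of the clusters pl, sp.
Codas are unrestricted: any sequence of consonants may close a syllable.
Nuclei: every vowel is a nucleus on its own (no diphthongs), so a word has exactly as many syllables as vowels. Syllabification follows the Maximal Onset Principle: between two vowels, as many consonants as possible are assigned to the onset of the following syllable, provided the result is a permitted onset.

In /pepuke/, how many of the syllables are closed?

Vowels present: e, u, e; each is a nucleus, giving 3 syllables.
Between /e/ (V1) and /u/ (V2): /p/ → onset of the next syllable (single consonants are always licit onsets).
Between /u/ (V2) and /e/ (V3): /k/ → onset of the next syllable (single consonants are always licit onsets).
Result: pe.pu.ke.
Classifying each syllable: /pe/ (open), /pu/ (open), /ke/ (open).
Closed syllables: 0.

0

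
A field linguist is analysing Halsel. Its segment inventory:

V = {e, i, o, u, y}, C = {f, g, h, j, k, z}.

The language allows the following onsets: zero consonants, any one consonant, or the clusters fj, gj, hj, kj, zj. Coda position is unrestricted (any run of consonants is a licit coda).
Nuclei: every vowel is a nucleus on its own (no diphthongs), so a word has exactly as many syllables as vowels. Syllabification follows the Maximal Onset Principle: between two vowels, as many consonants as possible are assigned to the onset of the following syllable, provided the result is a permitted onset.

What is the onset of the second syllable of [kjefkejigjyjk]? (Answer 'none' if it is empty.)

The vowels are e, e, i, y — 4 nuclei, so 4 syllables.
σ1/σ2 boundary: /fk/ splits as /f/ + /k/ (/k/ is the longest suffix that is a licit onset).
σ2/σ3 boundary: /j/ → onset of the next syllable (single consonants are always licit onsets).
σ3/σ4 boundary: /gj/ is a licit onset in full, so it all attaches to the next syllable.
Putting it together: kjef.ke.ji.gjyjk.
Syllable 2 is /ke/: onset /k/, nucleus /e/, coda ∅.

k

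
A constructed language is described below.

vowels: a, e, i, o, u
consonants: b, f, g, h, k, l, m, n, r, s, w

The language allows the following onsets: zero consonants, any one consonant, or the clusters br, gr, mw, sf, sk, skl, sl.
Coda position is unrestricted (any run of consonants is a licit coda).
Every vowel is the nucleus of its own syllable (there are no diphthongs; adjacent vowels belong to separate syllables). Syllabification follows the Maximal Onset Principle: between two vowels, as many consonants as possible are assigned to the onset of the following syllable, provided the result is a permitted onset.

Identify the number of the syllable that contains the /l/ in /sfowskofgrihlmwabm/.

3

Nuclei (vowels): o, o, i, a → 4 syllables.
σ1/σ2 boundary: /wsk/; trying suffixes from longest down, /sk/ is the first permitted one, so coda /w/ | onset /sk/.
σ2/σ3 boundary: cluster /fgr/ — the longest permitted-onset suffix is /gr/; onset = /gr/, preceding coda = /f/.
σ3/σ4 boundary: cluster /hlmw/ — the longest permitted-onset suffix is /mw/; onset = /mw/, preceding coda = /hl/.
Result: sfow.skof.grihl.mwabm.
The /l/ is in the coda of syllable 3 (/grihl/).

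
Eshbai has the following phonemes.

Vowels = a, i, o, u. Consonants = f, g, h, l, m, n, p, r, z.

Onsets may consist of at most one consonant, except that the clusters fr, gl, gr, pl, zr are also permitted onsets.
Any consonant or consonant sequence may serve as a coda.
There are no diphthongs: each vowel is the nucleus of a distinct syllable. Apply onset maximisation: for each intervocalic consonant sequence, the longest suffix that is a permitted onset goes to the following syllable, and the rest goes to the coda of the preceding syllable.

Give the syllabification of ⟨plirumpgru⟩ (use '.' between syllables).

Nuclei (vowels): i, u, u → 3 syllables.
σ1/σ2 boundary: /r/ → onset of the next syllable (single consonants are always licit onsets).
σ2/σ3 boundary: cluster /mpgr/ — the longest permitted-onset suffix is /gr/; onset = /gr/, preceding coda = /mp/.

pli.rump.gru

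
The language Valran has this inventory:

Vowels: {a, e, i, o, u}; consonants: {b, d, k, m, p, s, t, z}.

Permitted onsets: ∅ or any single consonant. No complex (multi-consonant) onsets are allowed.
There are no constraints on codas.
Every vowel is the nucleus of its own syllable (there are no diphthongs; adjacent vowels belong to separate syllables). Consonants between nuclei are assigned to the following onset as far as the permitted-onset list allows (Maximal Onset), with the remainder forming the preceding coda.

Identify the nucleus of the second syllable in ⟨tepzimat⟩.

Nuclei (vowels): e, i, a → 3 syllables.
The second nucleus (vowel 2 from the left) is /i/.

i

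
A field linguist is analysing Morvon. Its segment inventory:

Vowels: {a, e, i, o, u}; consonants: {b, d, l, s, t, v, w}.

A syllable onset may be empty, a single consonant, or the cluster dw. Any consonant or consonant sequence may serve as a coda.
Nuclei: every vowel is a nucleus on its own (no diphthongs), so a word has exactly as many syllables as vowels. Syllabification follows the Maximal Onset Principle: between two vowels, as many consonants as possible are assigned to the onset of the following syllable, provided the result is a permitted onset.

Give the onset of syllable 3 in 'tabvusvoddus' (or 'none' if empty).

v

The vowels are a, u, o, u — 4 nuclei, so 4 syllables.
V1 /a/ – V2 /u/: cluster /bv/ — the longest permitted-onset suffix is /v/; onset = /v/, preceding coda = /b/.
V2 /u/ – V3 /o/: /sv/; trying suffixes from longest down, /v/ is the first permitted one, so coda /s/ | onset /v/.
V3 /o/ – V4 /u/: /dd/ splits as /d/ + /d/ (/d/ is the longest suffix that is a licit onset).
So the parse is tab.vus.vod.dus.
Syllable 3 is /vod/: onset /v/, nucleus /o/, coda /d/.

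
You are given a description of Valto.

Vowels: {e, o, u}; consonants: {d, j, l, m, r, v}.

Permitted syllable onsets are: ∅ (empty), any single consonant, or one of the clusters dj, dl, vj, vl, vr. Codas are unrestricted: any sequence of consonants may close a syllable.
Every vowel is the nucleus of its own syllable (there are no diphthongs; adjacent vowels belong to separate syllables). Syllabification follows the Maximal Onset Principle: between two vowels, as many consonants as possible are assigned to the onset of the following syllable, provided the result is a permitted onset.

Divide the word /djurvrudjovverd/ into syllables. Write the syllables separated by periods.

Vowels present: u, u, o, e; each is a nucleus, giving 4 syllables.
σ1/σ2 boundary: cluster /rvr/ — the longest permitted-onset suffix is /vr/; onset = /vr/, preceding coda = /r/.
σ2/σ3 boundary: /dj/ is a licit onset in full, so it all attaches to the next syllable.
σ3/σ4 boundary: cluster /vv/ — the longest permitted-onset suffix is /v/; onset = /v/, preceding coda = /v/.

djur.vru.djov.verd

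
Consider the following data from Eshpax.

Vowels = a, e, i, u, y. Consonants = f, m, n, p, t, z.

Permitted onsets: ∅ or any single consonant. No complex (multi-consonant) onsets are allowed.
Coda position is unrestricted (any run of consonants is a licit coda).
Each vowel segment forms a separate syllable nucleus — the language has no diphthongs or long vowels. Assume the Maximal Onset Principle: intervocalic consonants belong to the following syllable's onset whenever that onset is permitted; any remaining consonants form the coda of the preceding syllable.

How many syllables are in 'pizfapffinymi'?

5

Vowels present: i, a, i, y, i; each is a nucleus, giving 5 syllables.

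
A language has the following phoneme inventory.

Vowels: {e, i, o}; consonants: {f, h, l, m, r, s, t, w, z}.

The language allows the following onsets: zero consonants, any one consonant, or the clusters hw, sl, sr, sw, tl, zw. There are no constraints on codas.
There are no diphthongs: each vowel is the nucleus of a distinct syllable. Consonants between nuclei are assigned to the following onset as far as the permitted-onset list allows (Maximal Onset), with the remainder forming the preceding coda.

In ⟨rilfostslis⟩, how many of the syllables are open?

0

Nuclei (vowels): i, o, i → 3 syllables.
V1 /i/ – V2 /o/: cluster /lf/ — the longest permitted-onset suffix is /f/; onset = /f/, preceding coda = /l/.
V2 /o/ – V3 /i/: /stsl/ — longest licit onset from the right is /sl/, leaving /st/ as coda.
Putting it together: ril.fost.slis.
Classifying each syllable: /ril/ (closed), /fost/ (closed), /slis/ (closed).
Open syllables: 0.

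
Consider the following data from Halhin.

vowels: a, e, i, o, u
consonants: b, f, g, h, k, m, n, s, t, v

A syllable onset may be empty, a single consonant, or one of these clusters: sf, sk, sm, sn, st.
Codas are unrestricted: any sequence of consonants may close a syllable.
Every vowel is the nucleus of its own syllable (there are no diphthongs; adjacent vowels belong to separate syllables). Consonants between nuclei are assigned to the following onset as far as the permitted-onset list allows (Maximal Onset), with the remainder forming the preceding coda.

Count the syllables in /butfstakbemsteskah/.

5

Vowels present: u, a, e, e, a; each is a nucleus, giving 5 syllables.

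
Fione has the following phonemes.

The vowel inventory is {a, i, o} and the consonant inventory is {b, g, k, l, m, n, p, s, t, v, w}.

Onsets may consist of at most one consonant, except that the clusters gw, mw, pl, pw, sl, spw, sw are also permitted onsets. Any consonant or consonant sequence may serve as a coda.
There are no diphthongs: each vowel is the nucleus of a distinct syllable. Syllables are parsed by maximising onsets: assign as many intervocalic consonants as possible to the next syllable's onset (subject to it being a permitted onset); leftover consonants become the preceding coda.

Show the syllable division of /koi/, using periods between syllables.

ko.i

Vowels present: o, i; each is a nucleus, giving 2 syllables.
Between /o/ (V1) and /i/ (V2): no consonants, so the boundary falls immediately after /o/.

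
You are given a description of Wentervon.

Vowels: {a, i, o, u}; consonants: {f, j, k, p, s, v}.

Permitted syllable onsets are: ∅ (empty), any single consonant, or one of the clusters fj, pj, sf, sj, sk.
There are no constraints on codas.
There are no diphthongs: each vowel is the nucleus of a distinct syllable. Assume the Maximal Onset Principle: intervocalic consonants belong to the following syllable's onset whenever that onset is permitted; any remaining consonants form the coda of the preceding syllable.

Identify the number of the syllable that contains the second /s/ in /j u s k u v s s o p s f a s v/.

Nuclei (vowels): u, u, o, a → 4 syllables.
Between /u/ (V1) and /u/ (V2): /sk/ — entire cluster is a permitted onset → onset /sk/, coda ∅.
Between /u/ (V2) and /o/ (V3): /vss/ — longest licit onset from the right is /s/, leaving /vs/ as coda.
Between /o/ (V3) and /a/ (V4): /psf/ splits as /p/ + /sf/ (/sf/ is the longest suffix that is a licit onset).
Putting it together: ju.skuvs.sop.sfasv.
The second /s/ is in the coda of syllable 2 (/skuvs/).

2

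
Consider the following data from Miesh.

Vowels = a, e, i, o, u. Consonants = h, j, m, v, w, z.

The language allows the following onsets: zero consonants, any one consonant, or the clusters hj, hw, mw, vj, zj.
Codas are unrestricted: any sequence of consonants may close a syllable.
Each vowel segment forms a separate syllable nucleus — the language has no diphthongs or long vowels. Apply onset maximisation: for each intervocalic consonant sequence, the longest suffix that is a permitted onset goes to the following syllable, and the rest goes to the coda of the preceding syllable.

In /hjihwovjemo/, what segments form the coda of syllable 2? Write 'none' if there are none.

Vowels present: i, o, e, o; each is a nucleus, giving 4 syllables.
σ1/σ2 boundary: cluster /hw/ — /hw/ is itself a permitted onset, so the whole cluster goes right; preceding coda = ∅.
σ2/σ3 boundary: /vj/ — entire cluster is a permitted onset → onset /vj/, coda ∅.
σ3/σ4 boundary: just /m/ — single C goes to the following onset.
Result: hji.hwo.vje.mo.
Syllable 2 is /hwo/: onset /hw/, nucleus /o/, coda ∅.

none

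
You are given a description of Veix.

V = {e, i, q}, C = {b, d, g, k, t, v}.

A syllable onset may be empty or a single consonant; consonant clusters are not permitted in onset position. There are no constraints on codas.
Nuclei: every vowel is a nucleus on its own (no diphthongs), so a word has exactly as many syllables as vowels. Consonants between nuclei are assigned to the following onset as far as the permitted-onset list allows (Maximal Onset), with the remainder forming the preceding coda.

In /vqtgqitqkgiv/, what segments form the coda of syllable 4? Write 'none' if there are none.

The vowels are q, q, i, q, i — 5 nuclei, so 5 syllables.
V1 /q/ – V2 /q/: /tg/ splits as /t/ + /g/ (/g/ is the longest suffix that is a licit onset).
V2 /q/ – V3 /i/: hiatus — the boundary sits between the two vowels.
V3 /i/ – V4 /q/: /t/ is a single consonant, so it becomes the next onset.
V4 /q/ – V5 /i/: /kg/ splits as /k/ + /g/ (/g/ is the longest suffix that is a licit onset).
Putting it together: vqt.gq.i.tqk.giv.
Syllable 4 is /tqk/: onset /t/, nucleus /q/, coda /k/.

k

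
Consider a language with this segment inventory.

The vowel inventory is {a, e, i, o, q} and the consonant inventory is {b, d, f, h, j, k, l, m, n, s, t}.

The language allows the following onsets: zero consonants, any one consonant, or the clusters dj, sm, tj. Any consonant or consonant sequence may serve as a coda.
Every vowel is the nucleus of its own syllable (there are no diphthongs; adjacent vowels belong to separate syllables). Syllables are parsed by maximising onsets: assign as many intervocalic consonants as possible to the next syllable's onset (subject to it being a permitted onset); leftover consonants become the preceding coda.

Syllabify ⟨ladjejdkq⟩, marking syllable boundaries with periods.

Vowels present: a, e, q; each is a nucleus, giving 3 syllables.
σ1/σ2 boundary: /dj/ is a licit onset in full, so it all attaches to the next syllable.
σ2/σ3 boundary: /jdk/ splits as /jd/ + /k/ (/k/ is the longest suffix that is a licit onset).

la.djejd.kq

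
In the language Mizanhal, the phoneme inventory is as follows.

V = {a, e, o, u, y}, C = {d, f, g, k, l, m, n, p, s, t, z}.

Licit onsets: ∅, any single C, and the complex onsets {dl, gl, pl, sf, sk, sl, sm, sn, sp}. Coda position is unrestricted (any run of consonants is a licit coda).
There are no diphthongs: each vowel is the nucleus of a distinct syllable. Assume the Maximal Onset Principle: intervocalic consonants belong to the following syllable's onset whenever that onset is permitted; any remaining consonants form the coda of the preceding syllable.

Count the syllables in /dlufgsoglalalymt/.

5

Vowels present: u, o, a, a, y; each is a nucleus, giving 5 syllables.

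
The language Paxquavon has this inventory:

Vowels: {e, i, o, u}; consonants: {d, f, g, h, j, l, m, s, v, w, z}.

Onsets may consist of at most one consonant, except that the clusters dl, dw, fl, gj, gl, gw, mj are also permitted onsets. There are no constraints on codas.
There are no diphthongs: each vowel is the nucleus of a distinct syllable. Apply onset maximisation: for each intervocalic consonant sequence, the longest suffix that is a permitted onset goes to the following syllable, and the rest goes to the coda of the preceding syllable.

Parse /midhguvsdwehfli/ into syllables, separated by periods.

midh.guvs.dweh.fli

Nuclei (vowels): i, u, e, i → 4 syllables.
Between /i/ (V1) and /u/ (V2): /dhg/; trying suffixes from longest down, /g/ is the first permitted one, so coda /dh/ | onset /g/.
Between /u/ (V2) and /e/ (V3): /vsdw/ — longest licit onset from the right is /dw/, leaving /vs/ as coda.
Between /e/ (V3) and /i/ (V4): /hfl/ splits as /h/ + /fl/ (/fl/ is the longest suffix that is a licit onset).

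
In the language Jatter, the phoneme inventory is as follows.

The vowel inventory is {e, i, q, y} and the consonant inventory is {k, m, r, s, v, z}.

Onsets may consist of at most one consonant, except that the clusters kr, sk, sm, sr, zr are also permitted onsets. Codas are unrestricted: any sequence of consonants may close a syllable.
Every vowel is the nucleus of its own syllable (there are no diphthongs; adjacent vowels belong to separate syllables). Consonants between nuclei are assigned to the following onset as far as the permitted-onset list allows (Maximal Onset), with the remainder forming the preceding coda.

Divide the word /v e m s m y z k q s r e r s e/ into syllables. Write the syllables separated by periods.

Vowels present: e, y, q, e, e; each is a nucleus, giving 5 syllables.
V1 /e/ – V2 /y/: /msm/ — longest licit onset from the right is /sm/, leaving /m/ as coda.
V2 /y/ – V3 /q/: /zk/; trying suffixes from longest down, /k/ is the first permitted one, so coda /z/ | onset /k/.
V3 /q/ – V4 /e/: cluster /sr/ — /sr/ is itself a permitted onset, so the whole cluster goes right; preceding coda = ∅.
V4 /e/ – V5 /e/: /rs/ — longest licit onset from the right is /s/, leaving /r/ as coda.

vem.smyz.kq.srer.se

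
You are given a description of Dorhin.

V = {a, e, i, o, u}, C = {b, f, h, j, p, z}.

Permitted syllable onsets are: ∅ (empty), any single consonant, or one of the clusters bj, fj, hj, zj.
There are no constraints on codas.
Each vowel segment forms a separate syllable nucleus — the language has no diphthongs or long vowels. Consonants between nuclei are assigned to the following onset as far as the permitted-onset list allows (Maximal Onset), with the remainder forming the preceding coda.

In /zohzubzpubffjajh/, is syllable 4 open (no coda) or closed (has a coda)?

The vowels are o, u, u, a — 4 nuclei, so 4 syllables.
/o…u/ gap (V1→V2): /hz/; trying suffixes from longest down, /z/ is the first permitted one, so coda /h/ | onset /z/.
/u…u/ gap (V2→V3): /bzp/ splits as /bz/ + /p/ (/p/ is the longest suffix that is a licit onset).
/u…a/ gap (V3→V4): /bffj/ — longest licit onset from the right is /fj/, leaving /bf/ as coda.
So the parse is zoh.zubz.pubf.fjajh.
Syllable 4 is /fjajh/ with coda /jh/, so it is closed.

closed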